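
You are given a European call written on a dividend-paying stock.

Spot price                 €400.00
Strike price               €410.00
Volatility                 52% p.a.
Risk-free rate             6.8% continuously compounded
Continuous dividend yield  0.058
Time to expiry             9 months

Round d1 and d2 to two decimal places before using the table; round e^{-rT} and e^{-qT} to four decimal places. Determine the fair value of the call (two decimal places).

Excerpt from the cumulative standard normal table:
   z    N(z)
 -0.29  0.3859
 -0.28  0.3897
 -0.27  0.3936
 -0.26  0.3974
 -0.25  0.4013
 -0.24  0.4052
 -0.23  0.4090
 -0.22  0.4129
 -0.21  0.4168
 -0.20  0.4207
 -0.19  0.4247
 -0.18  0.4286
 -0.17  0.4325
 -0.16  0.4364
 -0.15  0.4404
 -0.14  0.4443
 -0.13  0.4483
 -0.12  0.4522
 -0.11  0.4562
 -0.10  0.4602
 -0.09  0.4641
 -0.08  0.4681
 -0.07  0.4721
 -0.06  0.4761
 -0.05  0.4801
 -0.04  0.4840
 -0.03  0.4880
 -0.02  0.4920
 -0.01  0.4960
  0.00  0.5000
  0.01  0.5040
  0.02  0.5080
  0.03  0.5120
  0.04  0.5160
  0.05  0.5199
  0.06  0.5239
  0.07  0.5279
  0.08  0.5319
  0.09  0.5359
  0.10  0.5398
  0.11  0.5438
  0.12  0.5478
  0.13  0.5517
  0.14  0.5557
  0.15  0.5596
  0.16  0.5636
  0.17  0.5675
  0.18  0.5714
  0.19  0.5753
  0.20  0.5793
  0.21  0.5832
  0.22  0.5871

€65.48

T = 0.75;  σ√T = 0.4503
d₁ = [ln(400/410) + (0.068 − 0.058 + 0.52²/2)·0.75] / 0.4503 = [-0.0247 + 0.1089] / 0.4503 = 0.1870 → 0.19
d₂ = d₁ − σ√T = 0.1870 − 0.4503 = -0.2633 → -0.26
e^(−qT) = e^(−0.058·0.75) = 0.9574;  e^(−rT) = e^(−0.068·0.75) = 0.9503
N(d₁) = N(0.19) = 0.5753;  N(d₂) = N(-0.26) = 0.3974
C = 400·0.9574·0.5753 − 410·0.9503·0.3974 = 220.3169 − 154.8362 = 65.4807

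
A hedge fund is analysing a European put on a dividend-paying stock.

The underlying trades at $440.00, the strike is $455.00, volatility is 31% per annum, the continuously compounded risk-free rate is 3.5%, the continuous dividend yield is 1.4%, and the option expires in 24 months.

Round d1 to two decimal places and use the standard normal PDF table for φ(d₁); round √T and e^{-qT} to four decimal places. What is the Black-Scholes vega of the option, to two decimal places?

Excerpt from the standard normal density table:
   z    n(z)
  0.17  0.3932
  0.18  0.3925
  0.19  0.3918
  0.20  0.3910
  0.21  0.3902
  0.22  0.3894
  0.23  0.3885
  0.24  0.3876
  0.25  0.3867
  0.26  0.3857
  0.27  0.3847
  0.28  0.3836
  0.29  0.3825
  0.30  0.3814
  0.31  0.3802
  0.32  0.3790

σ√T = 0.31 × 1.4142 = 0.4384
d₁ = [ln(440/455) + (0.035 − 0.014 + 0.31²/2)·2] / 0.4384 = [-0.0335 + 0.1381] / 0.4384 = 0.2385 which rounds to 0.24
√T = √2 = 1.4142
φ(d₁) = φ(0.24) = 0.3876
e^(−qT) = e^(−0.014·2) = 0.9724
vega = S·e^(−qT)·φ(d₁)·√T = 440·0.9724·0.3876·1.4142 = 234.5267

234.53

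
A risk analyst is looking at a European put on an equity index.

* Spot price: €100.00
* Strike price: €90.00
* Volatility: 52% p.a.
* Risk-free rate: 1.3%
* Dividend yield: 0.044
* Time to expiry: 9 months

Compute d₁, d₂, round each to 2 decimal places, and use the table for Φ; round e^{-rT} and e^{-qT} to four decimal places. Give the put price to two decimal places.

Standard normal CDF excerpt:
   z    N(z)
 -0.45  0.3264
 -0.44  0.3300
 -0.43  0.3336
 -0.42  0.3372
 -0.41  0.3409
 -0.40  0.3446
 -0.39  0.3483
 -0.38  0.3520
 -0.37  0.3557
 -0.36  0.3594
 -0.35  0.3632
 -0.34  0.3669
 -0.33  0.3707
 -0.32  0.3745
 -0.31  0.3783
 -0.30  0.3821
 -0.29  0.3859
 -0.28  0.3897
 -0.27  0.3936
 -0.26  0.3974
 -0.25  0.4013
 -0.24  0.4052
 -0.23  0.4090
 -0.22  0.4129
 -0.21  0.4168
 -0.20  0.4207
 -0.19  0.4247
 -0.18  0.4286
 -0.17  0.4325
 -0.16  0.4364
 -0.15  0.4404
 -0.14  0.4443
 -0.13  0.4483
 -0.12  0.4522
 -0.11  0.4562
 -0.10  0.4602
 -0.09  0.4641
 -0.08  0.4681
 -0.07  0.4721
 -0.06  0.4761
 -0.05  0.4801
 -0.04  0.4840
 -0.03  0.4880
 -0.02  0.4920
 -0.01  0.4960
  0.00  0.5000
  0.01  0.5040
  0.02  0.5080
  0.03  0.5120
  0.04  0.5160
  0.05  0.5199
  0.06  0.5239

σ√T = 0.52·√0.75 = 0.4503
ln(S/K) + (r − q + σ²/2)T = ln(100/90) + (0.013 − 0.044 + 0.52²/2)·0.75 = 0.1054 + 0.0782 = 0.1835
d₁ = 0.1835 / 0.4503 = 0.4075 which rounds to 0.41
d₂ = d₁ − σ√T = 0.4075 − 0.4503 = -0.0428 which rounds to -0.04
exp(−qT) = exp(−0.044·0.75) = 0.9675;  exp(−rT) = exp(−0.013·0.75) = 0.9903
N(−d₂) = N(0.04) = 0.5160;  N(−d₁) = N(-0.41) = 0.3409
P = 90·0.9903·0.5160 − 100·0.9675·0.3409 = 45.9895 − 32.9821 = 13.0075

€13.01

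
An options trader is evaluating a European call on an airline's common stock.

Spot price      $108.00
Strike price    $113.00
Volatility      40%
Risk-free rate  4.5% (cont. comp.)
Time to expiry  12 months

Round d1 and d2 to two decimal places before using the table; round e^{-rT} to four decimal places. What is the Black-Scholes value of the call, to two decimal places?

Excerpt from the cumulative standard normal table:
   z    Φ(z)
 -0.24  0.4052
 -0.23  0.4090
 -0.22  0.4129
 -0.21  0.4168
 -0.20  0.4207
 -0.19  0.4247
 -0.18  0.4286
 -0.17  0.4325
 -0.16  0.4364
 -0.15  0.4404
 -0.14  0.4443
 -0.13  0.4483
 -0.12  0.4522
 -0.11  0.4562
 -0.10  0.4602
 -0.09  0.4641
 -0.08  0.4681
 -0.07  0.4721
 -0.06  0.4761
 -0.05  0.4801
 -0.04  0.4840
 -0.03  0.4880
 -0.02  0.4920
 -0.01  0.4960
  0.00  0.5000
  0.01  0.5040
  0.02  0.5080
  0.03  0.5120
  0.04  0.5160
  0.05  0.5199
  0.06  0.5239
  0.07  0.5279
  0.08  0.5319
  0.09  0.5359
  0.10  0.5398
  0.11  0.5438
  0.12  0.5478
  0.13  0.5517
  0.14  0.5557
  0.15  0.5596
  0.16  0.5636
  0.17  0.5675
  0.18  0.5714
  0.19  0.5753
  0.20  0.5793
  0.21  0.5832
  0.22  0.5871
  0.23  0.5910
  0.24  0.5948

$17.12

σ√T = 0.4·√1 = 0.4000
ln(S/K) + (r + σ²/2)T = ln(108/113) + (0.045 + 0.4²/2)·1 = -0.0453 + 0.1250 = 0.0797
d₁ = 0.0797 / 0.4000 = 0.1994 ≈ 0.20
d₂ = d₁ − σ√T = 0.1994 − 0.4000 = -0.2006 ≈ -0.20
exp(−rT) = exp(−0.045·1) = 0.9560
N(d₁) = N(0.20) = 0.5793;  N(d₂) = N(-0.20) = 0.4207
C = 108·0.5793 − 113·0.9560·0.4207 = 62.5644 − 45.4474 = 17.1170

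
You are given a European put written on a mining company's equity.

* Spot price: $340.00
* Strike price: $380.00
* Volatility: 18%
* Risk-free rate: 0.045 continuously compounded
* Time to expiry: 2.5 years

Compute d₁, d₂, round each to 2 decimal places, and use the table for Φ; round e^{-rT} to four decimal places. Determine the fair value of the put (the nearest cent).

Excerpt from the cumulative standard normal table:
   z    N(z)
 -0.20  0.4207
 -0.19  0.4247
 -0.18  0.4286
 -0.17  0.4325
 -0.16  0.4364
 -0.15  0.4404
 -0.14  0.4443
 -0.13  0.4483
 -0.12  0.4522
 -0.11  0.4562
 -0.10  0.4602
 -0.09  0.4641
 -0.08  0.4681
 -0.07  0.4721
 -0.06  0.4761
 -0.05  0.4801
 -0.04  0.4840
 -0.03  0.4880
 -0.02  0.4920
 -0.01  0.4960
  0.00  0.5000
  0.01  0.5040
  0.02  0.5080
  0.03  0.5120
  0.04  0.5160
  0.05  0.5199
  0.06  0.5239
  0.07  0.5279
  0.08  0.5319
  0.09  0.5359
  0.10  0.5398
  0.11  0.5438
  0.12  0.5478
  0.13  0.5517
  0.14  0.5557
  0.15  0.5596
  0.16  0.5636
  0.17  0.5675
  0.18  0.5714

$38.96

T = 2.5;  σ√T = 0.2846
d₁ = [ln(340/380) + (0.045 + 0.18²/2)·2.5] / 0.2846 = [-0.1112 + 0.1530] / 0.2846 = 0.1468 ⇒ 0.15
d₂ = d₁ − σ√T = 0.1468 − 0.2846 = -0.1378 ⇒ -0.14
e^(−rT) = e^(−0.045·2.5) = 0.8936
N(−d₂) = N(0.14) = 0.5557;  N(−d₁) = N(-0.15) = 0.4404
P = 380·0.8936·0.5557 − 340·0.4404 = 188.6979 − 149.7360 = 38.9619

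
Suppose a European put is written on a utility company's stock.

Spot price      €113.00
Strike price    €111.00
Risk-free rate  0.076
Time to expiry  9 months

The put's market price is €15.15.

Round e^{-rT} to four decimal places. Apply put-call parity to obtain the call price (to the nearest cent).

exp(−rT) = exp(−0.076·0.75) = 0.9446
Put-call parity: C − P = S − K·e^(−rT) = 113 − 111·0.9446 = 113 − 104.8506 = 8.1494
C = P + (C − P) = 15.15 + (8.1494) = 23.2994

€23.30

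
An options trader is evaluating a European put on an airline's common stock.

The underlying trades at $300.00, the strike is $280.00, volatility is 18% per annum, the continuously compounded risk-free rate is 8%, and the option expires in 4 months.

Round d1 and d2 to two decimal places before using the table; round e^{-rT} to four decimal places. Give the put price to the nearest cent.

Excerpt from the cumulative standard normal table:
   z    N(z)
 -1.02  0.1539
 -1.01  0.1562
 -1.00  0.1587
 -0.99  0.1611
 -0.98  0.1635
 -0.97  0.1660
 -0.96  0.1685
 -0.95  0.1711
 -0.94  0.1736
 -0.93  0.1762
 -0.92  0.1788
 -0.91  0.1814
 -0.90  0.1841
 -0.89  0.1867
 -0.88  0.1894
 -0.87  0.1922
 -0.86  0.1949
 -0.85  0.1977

$2.60

σ√T = 0.18·√0.3333 = 0.1039
d₁ = [ln(300/280) + (0.08 + 0.18²/2)·0.3333] / 0.1039 = [0.0690 + 0.0321] / 0.1039 = 0.9724 → 0.97
d₂ = d₁ − σ√T = 0.9724 − 0.1039 = 0.8685 → 0.87
exp(−rT) = exp(−0.08·0.3333) = 0.9737
N(−d₂) = N(-0.87) = 0.1922;  N(−d₁) = N(-0.97) = 0.1660
P = 280·0.9737·0.1922 − 300·0.1660 = 52.4006 − 49.8000 = 2.6006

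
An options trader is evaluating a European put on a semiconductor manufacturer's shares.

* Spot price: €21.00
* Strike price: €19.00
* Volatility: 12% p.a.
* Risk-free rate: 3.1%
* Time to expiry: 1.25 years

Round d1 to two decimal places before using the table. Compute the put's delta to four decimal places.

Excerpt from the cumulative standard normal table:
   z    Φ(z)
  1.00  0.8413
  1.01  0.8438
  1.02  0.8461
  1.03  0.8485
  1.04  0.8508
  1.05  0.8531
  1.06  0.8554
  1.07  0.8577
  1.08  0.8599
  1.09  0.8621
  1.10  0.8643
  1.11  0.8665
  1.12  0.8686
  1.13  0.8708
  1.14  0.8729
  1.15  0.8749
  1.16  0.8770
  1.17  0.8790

σ√T = 0.12 × 1.1180 = 0.1342
d₁ = [ln(21/19) + (0.031 + ½·0.12²)·1.25] / (σ√T) = (0.1001 + 0.0478) / 0.1342 = 1.1019 → 1.10
N(d₁) = N(1.10) = 0.8643
Δ_put = N(d₁) − 1 = 0.8643 − 1 = -0.1357

-0.1357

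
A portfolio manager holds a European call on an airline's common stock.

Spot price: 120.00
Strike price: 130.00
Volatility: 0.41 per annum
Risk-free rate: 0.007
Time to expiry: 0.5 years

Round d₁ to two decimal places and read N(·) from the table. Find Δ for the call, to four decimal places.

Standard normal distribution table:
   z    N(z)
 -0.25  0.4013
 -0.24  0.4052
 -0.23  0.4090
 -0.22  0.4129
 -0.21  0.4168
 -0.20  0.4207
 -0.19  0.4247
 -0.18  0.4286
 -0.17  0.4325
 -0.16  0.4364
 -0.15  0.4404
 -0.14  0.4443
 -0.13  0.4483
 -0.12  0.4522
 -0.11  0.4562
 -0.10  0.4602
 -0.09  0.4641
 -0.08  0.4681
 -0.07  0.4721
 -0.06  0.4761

0.4522

σ√T = 0.41·√0.5 = 0.2899
d₁ = [ln(120/130) + (0.007 + 0.41²/2)·0.5] / 0.2899 = [-0.0800 + 0.0455] / 0.2899 = -0.1191 ⇒ -0.12
N(d₁) = N(-0.12) = 0.4522
Δ_call = N(d₁) = 0.4522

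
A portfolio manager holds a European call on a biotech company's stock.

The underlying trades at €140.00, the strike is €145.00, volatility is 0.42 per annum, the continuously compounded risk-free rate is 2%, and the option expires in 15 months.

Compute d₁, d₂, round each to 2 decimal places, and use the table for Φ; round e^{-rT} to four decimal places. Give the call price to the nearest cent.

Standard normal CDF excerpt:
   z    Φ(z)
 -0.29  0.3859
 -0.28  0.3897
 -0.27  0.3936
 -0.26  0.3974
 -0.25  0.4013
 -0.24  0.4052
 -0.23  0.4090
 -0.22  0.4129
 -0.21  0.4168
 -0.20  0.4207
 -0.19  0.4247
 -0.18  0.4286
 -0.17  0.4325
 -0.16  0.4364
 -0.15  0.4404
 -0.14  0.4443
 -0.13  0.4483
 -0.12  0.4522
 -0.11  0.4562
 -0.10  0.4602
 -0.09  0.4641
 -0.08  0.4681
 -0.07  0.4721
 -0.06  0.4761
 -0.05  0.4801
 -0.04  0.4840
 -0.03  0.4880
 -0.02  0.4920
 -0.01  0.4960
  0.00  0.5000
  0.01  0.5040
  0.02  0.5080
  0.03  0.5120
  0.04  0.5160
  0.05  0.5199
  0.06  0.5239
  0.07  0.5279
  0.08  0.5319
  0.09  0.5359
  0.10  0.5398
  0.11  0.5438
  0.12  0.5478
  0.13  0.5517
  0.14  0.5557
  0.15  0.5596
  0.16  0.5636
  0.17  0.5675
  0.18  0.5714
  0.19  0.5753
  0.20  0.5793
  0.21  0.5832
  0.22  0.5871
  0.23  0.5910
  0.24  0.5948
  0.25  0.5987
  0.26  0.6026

€25.45

T = 1.25;  σ√T = 0.4696
d₁ = [ln(140/145) + (0.02 + 0.42²/2)·1.25] / 0.4696 = [-0.0351 + 0.1352] / 0.4696 = 0.2133 → 0.21
d₂ = d₁ − σ√T = 0.2133 − 0.4696 = -0.2563 → -0.26
e^(−rT) = e^(−0.02·1.25) = 0.9753
N(d₁) = N(0.21) = 0.5832;  N(d₂) = N(-0.26) = 0.3974
C = 140·0.5832 − 145·0.9753·0.3974 = 81.6480 − 56.1997 = 25.4483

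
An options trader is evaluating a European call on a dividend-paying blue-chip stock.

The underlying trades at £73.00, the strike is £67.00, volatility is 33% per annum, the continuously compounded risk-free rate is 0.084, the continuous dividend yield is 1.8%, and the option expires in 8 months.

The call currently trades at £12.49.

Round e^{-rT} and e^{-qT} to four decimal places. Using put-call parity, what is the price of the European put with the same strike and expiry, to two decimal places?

e^(−qT) = e^(−0.018·0.6667) = 0.9881;  e^(−rT) = e^(−0.084·0.6667) = 0.9455
Put-call parity: C − P = S·e^(−qT) − K·e^(−rT) = 73·0.9881 − 67·0.9455 = 72.1313 − 63.3485 = 8.7828
P = C − (C − P) = 12.49 − (8.7828) = 3.7072

£3.71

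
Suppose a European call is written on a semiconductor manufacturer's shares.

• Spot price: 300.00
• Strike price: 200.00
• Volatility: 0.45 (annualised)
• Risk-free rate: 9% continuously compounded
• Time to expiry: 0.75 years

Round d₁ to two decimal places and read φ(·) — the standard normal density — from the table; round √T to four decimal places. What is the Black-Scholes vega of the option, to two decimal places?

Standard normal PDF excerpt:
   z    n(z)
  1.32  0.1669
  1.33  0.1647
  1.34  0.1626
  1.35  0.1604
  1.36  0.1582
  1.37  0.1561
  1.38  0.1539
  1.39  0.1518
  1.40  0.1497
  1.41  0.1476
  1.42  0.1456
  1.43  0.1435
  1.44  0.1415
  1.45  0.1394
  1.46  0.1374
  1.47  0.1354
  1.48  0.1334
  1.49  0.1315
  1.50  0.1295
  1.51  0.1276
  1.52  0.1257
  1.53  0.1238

38.35

σ√T = 0.45·√0.75 = 0.3897
d₁ = [ln(300/200) + (0.09 + 0.45²/2)·0.75] / 0.3897 = [0.4055 + 0.1434] / 0.3897 = 1.4085 ≈ 1.41
√T = √0.75 = 0.8660
φ(d₁) = φ(1.41) = 0.1476
vega = S·φ(d₁)·√T = 300·0.1476·0.8660 = 38.3465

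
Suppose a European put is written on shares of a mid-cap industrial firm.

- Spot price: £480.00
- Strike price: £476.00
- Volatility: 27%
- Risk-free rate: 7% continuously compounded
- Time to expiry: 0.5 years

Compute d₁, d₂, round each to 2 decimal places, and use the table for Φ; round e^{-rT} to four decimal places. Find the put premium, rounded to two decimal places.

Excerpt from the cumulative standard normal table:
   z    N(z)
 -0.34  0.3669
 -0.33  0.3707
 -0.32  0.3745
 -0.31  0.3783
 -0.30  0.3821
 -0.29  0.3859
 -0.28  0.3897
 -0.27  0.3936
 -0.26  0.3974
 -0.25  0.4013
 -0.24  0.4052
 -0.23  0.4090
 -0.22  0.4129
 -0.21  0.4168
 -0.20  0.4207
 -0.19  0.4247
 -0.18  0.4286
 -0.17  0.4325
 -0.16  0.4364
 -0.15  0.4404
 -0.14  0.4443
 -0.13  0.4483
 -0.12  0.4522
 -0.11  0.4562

σ√T = 0.27·√0.5 = 0.1909
d₁ = [ln(480/476) + (0.07 + 0.27²/2)·0.5] / 0.1909 = [0.0084 + 0.0532] / 0.1909 = 0.3226 ⇒ 0.32
d₂ = d₁ − σ√T = 0.3226 − 0.1909 = 0.1317 ⇒ 0.13
e^(−rT) = e^(−0.07·0.5) = 0.9656
P = 476·0.9656·N(-0.13) − 480·N(-0.32) = 476·0.9656·0.4483 − 480·0.3745 = 206.0502 − 179.7600 = 26.2902

£26.29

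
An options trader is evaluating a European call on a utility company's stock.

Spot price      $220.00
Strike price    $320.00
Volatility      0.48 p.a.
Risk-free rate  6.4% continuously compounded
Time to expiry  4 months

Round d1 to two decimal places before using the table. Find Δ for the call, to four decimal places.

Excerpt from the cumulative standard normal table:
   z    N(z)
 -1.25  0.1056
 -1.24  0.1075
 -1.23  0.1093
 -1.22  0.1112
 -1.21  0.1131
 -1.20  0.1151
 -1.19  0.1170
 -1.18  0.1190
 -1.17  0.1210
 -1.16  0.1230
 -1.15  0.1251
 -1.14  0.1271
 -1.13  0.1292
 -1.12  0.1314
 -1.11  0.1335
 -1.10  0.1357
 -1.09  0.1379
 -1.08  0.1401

T = 0.3333;  σ√T = 0.2771
ln(S/K) + (r + σ²/2)T = ln(220/320) + (0.064 + 0.48²/2)·0.3333 = -0.3747 + 0.0597 = -0.3150
d₁ = -0.3150 / 0.2771 = -1.1365 ⇒ -1.14
N(d₁) = N(-1.14) = 0.1271
Δ_call = N(d₁) = 0.1271

0.1271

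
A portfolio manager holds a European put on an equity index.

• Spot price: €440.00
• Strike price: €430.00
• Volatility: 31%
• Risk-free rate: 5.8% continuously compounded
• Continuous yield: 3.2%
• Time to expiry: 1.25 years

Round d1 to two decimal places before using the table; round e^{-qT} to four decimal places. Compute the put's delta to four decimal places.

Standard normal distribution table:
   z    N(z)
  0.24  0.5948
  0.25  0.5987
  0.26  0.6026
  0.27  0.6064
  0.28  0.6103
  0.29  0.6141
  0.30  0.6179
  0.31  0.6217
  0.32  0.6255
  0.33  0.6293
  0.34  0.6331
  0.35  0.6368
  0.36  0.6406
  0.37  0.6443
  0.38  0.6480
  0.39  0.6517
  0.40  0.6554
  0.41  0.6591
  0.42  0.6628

σ√T = 0.31 × 1.1180 = 0.3466
d₁ = [ln(440/430) + (0.058 − 0.032 + 0.31²/2)·1.25] / 0.3466 = [0.0230 + 0.0926] / 0.3466 = 0.3334 which rounds to 0.33
N(d₁) = N(0.33) = 0.6293
Δ_put = exp(−qT)·(N(d₁) − 1) = 0.9608·(0.6293 − 1) = -0.3562

-0.3562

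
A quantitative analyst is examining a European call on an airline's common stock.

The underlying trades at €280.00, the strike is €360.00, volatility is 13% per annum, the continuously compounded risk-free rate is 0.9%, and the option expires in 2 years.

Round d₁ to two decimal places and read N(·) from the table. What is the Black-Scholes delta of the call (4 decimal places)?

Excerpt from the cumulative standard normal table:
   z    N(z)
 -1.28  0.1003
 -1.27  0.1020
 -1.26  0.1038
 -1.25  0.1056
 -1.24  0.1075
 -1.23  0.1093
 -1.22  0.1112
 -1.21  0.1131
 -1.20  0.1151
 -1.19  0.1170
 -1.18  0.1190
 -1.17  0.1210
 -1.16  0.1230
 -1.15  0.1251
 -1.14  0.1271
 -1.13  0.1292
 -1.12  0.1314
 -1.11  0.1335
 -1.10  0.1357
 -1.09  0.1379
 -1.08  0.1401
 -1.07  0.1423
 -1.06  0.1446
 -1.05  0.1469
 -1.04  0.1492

0.1190

σ√T = 0.13 × 1.4142 = 0.1838
d₁ = [ln(280/360) + (0.009 + ½·0.13²)·2] / (σ√T) = (-0.2513 + 0.0349) / 0.1838 = -1.1771 ≈ -1.18
N(d₁) = N(-1.18) = 0.1190
Δ_call = N(d₁) = 0.1190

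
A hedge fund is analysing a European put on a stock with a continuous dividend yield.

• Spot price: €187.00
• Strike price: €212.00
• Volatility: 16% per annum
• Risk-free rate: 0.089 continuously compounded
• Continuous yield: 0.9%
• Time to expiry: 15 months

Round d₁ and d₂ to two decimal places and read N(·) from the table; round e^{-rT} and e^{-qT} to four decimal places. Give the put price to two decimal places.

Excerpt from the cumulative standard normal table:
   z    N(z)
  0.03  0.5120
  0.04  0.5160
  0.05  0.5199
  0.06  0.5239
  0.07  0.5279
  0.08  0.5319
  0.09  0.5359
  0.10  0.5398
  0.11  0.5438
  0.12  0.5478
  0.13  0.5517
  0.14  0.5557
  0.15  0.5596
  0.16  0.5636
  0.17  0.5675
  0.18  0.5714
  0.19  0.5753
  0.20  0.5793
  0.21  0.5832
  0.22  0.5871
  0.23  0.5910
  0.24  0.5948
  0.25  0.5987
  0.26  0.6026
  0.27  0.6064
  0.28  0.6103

σ√T = 0.16·√1.25 = 0.1789
d₁ = [ln(187/212) + (0.089 − 0.009 + 0.16²/2)·1.25] / 0.1789 = [-0.1255 + 0.1160] / 0.1789 = -0.0530 → -0.05
d₂ = d₁ − σ√T = -0.0530 − 0.1789 = -0.2319 → -0.23
e^(−qT) = e^(−0.009·1.25) = 0.9888;  e^(−rT) = e^(−0.089·1.25) = 0.8947
P = 212·0.8947·N(0.23) − 187·0.9888·N(0.05) = 212·0.8947·0.5910 − 187·0.9888·0.5199 = 112.0988 − 96.1324 = 15.9663

€15.97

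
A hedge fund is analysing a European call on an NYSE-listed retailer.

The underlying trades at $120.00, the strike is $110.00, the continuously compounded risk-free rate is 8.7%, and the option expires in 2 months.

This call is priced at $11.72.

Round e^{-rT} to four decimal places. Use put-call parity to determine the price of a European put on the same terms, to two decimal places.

$0.14

e^(−rT) = e^(−0.087·0.1667) = 0.9856
Put-call parity: C − P = S − K·e^(−rT) = 120 − 110·0.9856 = 120 − 108.4160 = 11.5840
P = C − (C − P) = 11.72 − (11.5840) = 0.1360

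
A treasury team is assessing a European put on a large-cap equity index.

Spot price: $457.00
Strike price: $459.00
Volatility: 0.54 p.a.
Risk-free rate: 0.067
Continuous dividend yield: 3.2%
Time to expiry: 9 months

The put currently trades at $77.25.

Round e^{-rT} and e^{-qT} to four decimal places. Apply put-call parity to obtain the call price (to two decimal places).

$86.91

e^(−qT) = e^(−0.032·0.75) = 0.9763;  e^(−rT) = e^(−0.067·0.75) = 0.9510
Put-call parity: C − P = S·e^(−qT) − K·e^(−rT) = 457·0.9763 − 459·0.9510 = 446.1691 − 436.5090 = 9.6601
C = P + (C − P) = 77.25 + (9.6601) = 86.9101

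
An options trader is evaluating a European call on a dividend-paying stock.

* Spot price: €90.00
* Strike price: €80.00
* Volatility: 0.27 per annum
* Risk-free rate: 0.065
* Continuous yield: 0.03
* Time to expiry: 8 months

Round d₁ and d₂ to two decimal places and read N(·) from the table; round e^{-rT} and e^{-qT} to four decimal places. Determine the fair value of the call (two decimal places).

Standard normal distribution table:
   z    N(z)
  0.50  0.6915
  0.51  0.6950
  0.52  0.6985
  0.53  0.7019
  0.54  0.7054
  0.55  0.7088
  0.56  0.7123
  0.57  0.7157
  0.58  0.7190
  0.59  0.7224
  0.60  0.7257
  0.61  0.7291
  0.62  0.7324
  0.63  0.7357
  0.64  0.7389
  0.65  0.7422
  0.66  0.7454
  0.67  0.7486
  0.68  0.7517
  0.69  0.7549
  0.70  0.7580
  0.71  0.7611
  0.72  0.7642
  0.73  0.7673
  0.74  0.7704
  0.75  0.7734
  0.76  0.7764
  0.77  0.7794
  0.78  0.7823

€14.46

σ√T = 0.27 × 0.8165 = 0.2205
ln(S/K) + (r − q + σ²/2)T = ln(90/80) + (0.065 − 0.03 + 0.27²/2)·0.6667 = 0.1178 + 0.0476 = 0.1654
d₁ = 0.1654 / 0.2205 = 0.7503 which rounds to 0.75
d₂ = d₁ − σ√T = 0.7503 − 0.2205 = 0.5299 which rounds to 0.53
e^(−qT) = e^(−0.03·0.6667) = 0.9802;  e^(−rT) = e^(−0.065·0.6667) = 0.9576
N(d₁) = N(0.75) = 0.7734;  N(d₂) = N(0.53) = 0.7019
C = 90·0.9802·0.7734 − 80·0.9576·0.7019 = 68.2278 − 53.7712 = 14.4566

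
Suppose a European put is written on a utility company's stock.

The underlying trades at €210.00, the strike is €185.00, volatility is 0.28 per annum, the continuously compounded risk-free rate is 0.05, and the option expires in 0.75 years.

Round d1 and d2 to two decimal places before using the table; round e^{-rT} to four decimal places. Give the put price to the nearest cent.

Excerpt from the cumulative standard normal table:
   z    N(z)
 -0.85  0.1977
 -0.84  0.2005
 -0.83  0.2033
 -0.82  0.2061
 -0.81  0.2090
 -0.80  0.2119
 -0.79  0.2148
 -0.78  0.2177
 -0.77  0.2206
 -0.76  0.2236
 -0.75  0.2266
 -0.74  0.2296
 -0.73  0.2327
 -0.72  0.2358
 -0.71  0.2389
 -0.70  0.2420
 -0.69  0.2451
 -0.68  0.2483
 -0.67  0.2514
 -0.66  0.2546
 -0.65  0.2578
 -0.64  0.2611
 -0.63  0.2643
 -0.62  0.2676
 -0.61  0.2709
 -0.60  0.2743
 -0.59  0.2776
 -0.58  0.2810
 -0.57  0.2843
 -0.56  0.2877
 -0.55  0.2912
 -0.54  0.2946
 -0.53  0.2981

T = 0.75;  σ√T = 0.2425
d₁ = [ln(210/185) + (0.05 + 0.28²/2)·0.75] / 0.2425 = [0.1268 + 0.0669] / 0.2425 = 0.7986 ≈ 0.80
d₂ = d₁ − σ√T = 0.7986 − 0.2425 = 0.5561 ≈ 0.56
e^(−rT) = e^(−0.05·0.75) = 0.9632
N(−d₂) = N(-0.56) = 0.2877;  N(−d₁) = N(-0.80) = 0.2119
P = 185·0.9632·0.2877 − 210·0.2119 = 51.2658 − 44.4990 = 6.7668

€6.77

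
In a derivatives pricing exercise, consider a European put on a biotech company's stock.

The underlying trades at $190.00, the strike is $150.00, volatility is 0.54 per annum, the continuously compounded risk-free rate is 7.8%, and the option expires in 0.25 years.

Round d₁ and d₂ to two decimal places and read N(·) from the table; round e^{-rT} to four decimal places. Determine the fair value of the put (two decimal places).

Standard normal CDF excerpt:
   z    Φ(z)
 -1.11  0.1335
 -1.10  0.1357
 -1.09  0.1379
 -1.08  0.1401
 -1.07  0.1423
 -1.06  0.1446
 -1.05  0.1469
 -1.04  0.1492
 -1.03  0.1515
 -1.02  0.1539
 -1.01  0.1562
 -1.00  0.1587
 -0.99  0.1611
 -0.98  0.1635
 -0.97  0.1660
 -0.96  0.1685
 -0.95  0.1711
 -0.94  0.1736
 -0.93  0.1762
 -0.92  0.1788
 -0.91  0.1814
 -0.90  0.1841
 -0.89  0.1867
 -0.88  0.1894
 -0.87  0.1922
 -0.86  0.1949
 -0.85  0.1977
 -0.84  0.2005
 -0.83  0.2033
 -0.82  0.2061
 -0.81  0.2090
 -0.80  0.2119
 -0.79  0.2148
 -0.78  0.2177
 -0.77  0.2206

σ√T = 0.54 × 0.5000 = 0.2700
ln(S/K) + (r + σ²/2)T = ln(190/150) + (0.078 + 0.54²/2)·0.25 = 0.2364 + 0.0559 = 0.2923
d₁ = 0.2923 / 0.2700 = 1.0827 ≈ 1.08
d₂ = d₁ − σ√T = 1.0827 − 0.2700 = 0.8127 ≈ 0.81
exp(−rT) = exp(−0.078·0.25) = 0.9807
N(−d₂) = N(-0.81) = 0.2090;  N(−d₁) = N(-1.08) = 0.1401
P = 150·0.9807·0.2090 − 190·0.1401 = 30.7449 − 26.6190 = 4.1259

$4.13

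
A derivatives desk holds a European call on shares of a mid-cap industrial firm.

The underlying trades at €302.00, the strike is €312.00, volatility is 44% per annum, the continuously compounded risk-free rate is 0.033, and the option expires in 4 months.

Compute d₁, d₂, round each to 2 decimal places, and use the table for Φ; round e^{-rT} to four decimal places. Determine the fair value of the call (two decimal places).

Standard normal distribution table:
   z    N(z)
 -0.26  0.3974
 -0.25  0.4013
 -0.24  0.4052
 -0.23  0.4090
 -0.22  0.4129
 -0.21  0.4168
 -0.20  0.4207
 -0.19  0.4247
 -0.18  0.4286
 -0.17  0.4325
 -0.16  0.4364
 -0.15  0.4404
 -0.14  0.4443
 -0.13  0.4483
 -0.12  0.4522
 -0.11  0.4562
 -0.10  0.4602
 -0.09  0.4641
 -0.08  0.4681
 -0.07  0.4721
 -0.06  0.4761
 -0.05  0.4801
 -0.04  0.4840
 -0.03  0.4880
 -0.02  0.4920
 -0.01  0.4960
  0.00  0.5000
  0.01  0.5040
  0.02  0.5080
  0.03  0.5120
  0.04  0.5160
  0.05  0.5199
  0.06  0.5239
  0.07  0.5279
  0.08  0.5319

€27.21

T = 0.3333;  σ√T = 0.2540
ln(S/K) + (r + σ²/2)T = ln(302/312) + (0.033 + 0.44²/2)·0.3333 = -0.0326 + 0.0433 = 0.0107
d₁ = 0.0107 / 0.2540 = 0.0421 which rounds to 0.04
d₂ = d₁ − σ√T = 0.0421 − 0.2540 = -0.2120 which rounds to -0.21
e^(−rT) = e^(−0.033·0.3333) = 0.9891
N(d₁) = N(0.04) = 0.5160;  N(d₂) = N(-0.21) = 0.4168
C = 302·0.5160 − 312·0.9891·0.4168 = 155.8320 − 128.6241 = 27.2079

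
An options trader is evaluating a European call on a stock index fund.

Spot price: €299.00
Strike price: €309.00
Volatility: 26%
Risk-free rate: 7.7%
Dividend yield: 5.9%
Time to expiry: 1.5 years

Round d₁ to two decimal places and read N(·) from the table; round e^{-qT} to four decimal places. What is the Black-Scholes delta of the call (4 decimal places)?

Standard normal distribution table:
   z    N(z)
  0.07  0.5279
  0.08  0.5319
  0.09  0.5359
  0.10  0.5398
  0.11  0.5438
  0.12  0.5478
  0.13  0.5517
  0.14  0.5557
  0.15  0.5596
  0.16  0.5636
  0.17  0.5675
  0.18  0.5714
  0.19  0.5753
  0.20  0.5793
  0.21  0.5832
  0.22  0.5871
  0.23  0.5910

0.5086

σ√T = 0.26 × 1.2247 = 0.3184
d₁ = [ln(299/309) + (0.077 − 0.059 + 0.26²/2)·1.5] / 0.3184 = [-0.0329 + 0.0777] / 0.3184 = 0.1407 which rounds to 0.14
N(d₁) = N(0.14) = 0.5557
Δ_call = e^(−qT)·N(d₁) = 0.9153·0.5557 = 0.5086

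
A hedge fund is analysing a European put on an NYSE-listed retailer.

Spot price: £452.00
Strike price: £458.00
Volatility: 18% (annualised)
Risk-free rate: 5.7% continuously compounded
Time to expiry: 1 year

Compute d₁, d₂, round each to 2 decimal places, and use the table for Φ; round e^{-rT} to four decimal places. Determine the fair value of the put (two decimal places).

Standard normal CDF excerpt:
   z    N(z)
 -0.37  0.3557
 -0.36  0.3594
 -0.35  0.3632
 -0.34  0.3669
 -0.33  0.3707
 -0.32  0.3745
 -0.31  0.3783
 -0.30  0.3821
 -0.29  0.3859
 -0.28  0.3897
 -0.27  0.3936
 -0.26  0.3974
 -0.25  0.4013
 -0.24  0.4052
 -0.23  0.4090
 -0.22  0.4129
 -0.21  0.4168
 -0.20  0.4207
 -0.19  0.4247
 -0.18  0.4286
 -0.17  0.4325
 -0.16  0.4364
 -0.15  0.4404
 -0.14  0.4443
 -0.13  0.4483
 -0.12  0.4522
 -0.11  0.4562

T = 1;  σ√T = 0.1800
d₁ = [ln(452/458) + (0.057 + 0.18²/2)·1] / 0.1800 = [-0.0132 + 0.0732] / 0.1800 = 0.3334 ≈ 0.33
d₂ = d₁ − σ√T = 0.3334 − 0.1800 = 0.1534 ≈ 0.15
e^(−rT) = e^(−0.057·1) = 0.9446
N(−d₂) = N(-0.15) = 0.4404;  N(−d₁) = N(-0.33) = 0.3707
P = 458·0.9446·0.4404 − 452·0.3707 = 190.5288 − 167.5564 = 22.9724

£22.97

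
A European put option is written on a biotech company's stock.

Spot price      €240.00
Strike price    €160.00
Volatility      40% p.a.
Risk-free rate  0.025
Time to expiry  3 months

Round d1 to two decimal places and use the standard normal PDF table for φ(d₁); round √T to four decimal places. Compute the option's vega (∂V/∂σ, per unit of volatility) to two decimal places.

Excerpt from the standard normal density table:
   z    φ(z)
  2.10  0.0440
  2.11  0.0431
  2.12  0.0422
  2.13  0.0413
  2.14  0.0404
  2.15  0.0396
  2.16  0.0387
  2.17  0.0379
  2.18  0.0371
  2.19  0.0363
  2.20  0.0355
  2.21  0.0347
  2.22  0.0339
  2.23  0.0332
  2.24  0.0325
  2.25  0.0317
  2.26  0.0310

σ√T = 0.4·√0.25 = 0.2000
ln(S/K) + (r + σ²/2)T = ln(240/160) + (0.025 + 0.4²/2)·0.25 = 0.4055 + 0.0263 = 0.4317
d₁ = 0.4317 / 0.2000 = 2.1586 → 2.16
√T = √0.25 = 0.5000
φ(d₁) = φ(2.16) = 0.0387
vega = S·φ(d₁)·√T = 240·0.0387·0.5000 = 4.6440
(Vega is the same for a European call and put with the same parameters.)

4.64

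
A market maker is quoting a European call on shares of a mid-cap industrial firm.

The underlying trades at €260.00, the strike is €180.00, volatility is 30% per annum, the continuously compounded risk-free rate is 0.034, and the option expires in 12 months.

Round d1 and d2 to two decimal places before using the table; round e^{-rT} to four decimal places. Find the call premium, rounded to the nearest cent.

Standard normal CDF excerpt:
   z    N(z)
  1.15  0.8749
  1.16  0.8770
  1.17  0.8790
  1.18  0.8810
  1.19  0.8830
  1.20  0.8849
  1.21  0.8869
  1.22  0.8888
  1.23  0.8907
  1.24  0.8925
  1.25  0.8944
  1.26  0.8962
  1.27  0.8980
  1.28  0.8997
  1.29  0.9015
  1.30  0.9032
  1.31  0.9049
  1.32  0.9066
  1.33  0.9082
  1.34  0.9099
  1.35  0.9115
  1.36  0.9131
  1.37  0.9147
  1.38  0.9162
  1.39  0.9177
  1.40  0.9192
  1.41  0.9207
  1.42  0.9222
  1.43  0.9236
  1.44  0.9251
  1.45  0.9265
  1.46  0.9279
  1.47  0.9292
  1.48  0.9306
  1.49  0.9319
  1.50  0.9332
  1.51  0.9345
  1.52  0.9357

T = 1;  σ√T = 0.3000
d₁ = [ln(260/180) + (0.034 + ½·0.3²)·1] / (σ√T) = (0.3677 + 0.0790) / 0.3000 = 1.4891 which rounds to 1.49
d₂ = 1.4891 − 0.3000 = 1.1891 which rounds to 1.19
exp(−rT) = exp(−0.034·1) = 0.9666
N(d₁) = N(1.49) = 0.9319;  N(d₂) = N(1.19) = 0.8830
C = 260·0.9319 − 180·0.9666·0.8830 = 242.2940 − 153.6314 = 88.6626

€88.66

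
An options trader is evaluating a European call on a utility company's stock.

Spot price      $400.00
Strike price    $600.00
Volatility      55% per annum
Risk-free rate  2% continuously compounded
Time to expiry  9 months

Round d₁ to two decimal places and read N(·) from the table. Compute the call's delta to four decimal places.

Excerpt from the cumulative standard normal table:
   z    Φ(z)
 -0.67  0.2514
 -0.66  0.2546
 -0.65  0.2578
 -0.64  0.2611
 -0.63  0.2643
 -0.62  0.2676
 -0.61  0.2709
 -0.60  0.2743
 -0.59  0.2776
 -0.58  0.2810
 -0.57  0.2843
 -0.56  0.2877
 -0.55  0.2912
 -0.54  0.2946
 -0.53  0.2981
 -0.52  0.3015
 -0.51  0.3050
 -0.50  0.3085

σ√T = 0.55 × 0.8660 = 0.4763
ln(S/K) + (r + σ²/2)T = ln(400/600) + (0.02 + 0.55²/2)·0.75 = -0.4055 + 0.1284 = -0.2770
d₁ = -0.2770 / 0.4763 = -0.5816 which rounds to -0.58
N(d₁) = N(-0.58) = 0.2810
Δ_call = N(d₁) = 0.2810

0.2810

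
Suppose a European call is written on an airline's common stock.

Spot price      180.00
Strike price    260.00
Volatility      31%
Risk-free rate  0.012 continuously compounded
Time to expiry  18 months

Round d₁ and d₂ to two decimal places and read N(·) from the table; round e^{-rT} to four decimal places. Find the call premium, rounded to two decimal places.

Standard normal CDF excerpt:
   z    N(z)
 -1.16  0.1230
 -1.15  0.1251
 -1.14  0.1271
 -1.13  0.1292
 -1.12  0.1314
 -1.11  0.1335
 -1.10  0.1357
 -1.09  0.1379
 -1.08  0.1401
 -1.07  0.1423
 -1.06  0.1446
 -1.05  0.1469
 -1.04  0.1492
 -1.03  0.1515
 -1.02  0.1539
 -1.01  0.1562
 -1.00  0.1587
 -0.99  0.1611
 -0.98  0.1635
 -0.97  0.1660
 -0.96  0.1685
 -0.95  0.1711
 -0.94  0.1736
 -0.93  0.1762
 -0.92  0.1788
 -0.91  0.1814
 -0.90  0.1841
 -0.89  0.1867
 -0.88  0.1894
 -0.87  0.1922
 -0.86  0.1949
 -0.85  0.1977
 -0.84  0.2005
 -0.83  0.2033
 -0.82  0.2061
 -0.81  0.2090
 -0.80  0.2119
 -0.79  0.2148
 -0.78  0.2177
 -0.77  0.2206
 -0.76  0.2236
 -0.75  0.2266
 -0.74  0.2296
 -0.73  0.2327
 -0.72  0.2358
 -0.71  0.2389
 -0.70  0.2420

7.79

T = 1.5;  σ√T = 0.3797
d₁ = [ln(180/260) + (0.012 + 0.31²/2)·1.5] / 0.3797 = [-0.3677 + 0.0901] / 0.3797 = -0.7313 ⇒ -0.73
d₂ = d₁ − σ√T = -0.7313 − 0.3797 = -1.1110 ⇒ -1.11
e^(−rT) = e^(−0.012·1.5) = 0.9822
N(d₁) = N(-0.73) = 0.2327;  N(d₂) = N(-1.11) = 0.1335
C = 180·0.2327 − 260·0.9822·0.1335 = 41.8860 − 34.0922 = 7.7938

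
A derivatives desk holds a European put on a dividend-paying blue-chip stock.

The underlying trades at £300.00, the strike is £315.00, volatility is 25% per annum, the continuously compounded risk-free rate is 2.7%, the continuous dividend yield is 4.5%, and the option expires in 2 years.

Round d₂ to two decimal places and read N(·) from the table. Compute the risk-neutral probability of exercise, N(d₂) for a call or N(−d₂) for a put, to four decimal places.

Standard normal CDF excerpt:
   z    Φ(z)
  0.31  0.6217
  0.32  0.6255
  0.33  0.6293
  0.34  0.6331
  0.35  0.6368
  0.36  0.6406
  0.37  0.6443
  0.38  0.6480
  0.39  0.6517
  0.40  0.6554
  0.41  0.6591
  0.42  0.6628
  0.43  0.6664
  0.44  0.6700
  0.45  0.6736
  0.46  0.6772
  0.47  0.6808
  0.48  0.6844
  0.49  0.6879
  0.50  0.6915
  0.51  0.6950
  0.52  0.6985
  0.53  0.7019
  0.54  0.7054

σ√T = 0.25 × 1.4142 = 0.3536
d₁ = [ln(300/315) + (0.027 − 0.045 + ½·0.25²)·2] / (σ√T) = (-0.0488 + 0.0265) / 0.3536 = -0.0630 ≈ -0.06
d₂ = -0.0630 − 0.3536 = -0.4166 ≈ -0.42
Pr(exercise) under Q = N(−d₂) = N(0.42) = 0.6628

0.6628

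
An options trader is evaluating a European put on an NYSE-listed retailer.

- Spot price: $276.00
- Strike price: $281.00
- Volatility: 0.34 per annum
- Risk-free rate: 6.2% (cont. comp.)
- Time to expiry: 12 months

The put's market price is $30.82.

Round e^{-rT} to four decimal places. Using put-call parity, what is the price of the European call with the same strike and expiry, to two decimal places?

e^(−rT) = e^(−0.062·1) = 0.9399
Put-call parity: C − P = S − K·e^(−rT) = 276 − 281·0.9399 = 276 − 264.1119 = 11.8881
C = P + (C − P) = 30.82 + (11.8881) = 42.7081

$42.71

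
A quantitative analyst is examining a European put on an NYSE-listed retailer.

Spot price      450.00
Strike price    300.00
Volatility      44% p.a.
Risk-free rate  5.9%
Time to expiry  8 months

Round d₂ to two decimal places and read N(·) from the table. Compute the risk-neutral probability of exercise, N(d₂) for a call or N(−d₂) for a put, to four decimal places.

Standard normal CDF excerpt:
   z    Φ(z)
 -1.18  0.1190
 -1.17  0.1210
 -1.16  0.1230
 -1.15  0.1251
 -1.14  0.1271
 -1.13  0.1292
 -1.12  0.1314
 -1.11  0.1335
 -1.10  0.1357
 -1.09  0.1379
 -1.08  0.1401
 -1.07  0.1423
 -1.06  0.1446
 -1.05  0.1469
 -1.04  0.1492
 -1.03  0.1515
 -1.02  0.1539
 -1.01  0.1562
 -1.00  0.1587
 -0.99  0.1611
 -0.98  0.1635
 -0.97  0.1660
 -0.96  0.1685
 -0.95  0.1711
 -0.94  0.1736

σ√T = 0.44 × 0.8165 = 0.3593
d₁ = [ln(450/300) + (0.059 + ½·0.44²)·0.6667] / (σ√T) = (0.4055 + 0.1039) / 0.3593 = 1.4177 ⇒ 1.42
d₂ = 1.4177 − 0.3593 = 1.0585 ⇒ 1.06
Pr(exercise) under Q = N(−d₂) = N(-1.06) = 0.1446

0.1446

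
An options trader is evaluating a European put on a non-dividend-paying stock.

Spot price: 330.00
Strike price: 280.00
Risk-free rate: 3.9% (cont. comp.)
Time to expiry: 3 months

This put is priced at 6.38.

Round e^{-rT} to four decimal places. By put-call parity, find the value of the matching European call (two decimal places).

exp(−rT) = exp(−0.039·0.25) = 0.9903
Put-call parity: C − P = S − K·e^(−rT) = 330 − 280·0.9903 = 330 − 277.2840 = 52.7160
C = P + (C − P) = 6.38 + (52.7160) = 59.0960

59.10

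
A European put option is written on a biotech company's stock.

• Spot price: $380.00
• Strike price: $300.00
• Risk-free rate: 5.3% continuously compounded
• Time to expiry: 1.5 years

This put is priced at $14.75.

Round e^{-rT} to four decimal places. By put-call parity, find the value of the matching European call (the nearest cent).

$117.67

exp(−rT) = exp(−0.053·1.5) = 0.9236
Put-call parity: C − P = S − K·e^(−rT) = 380 − 300·0.9236 = 380 − 277.0800 = 102.9200
C = P + (C − P) = 14.75 + (102.9200) = 117.6700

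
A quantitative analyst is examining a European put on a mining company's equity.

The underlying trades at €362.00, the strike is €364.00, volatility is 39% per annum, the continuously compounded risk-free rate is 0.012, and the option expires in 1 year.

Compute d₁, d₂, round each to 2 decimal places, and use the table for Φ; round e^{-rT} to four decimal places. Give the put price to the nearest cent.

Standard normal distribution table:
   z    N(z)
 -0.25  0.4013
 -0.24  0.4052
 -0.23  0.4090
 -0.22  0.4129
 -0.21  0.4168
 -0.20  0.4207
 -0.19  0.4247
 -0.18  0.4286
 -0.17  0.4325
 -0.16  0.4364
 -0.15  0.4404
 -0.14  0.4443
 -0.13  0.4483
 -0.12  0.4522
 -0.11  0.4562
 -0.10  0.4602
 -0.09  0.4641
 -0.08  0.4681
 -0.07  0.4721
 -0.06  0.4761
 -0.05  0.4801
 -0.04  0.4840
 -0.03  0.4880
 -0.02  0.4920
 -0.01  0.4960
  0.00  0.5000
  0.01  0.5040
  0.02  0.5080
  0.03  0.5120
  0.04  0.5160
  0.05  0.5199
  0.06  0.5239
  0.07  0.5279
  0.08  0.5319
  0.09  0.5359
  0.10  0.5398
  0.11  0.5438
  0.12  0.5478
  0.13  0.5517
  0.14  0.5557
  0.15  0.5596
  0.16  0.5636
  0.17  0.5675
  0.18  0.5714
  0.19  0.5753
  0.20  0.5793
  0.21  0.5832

σ√T = 0.39·√1 = 0.3900
d₁ = [ln(362/364) + (0.012 + ½·0.39²)·1] / (σ√T) = (-0.0055 + 0.0881) / 0.3900 = 0.2116 which rounds to 0.21
d₂ = 0.2116 − 0.3900 = -0.1784 which rounds to -0.18
e^(−rT) = e^(−0.012·1) = 0.9881
N(−d₂) = N(0.18) = 0.5714;  N(−d₁) = N(-0.21) = 0.4168
P = 364·0.9881·0.5714 − 362·0.4168 = 205.5145 − 150.8816 = 54.6329

€54.63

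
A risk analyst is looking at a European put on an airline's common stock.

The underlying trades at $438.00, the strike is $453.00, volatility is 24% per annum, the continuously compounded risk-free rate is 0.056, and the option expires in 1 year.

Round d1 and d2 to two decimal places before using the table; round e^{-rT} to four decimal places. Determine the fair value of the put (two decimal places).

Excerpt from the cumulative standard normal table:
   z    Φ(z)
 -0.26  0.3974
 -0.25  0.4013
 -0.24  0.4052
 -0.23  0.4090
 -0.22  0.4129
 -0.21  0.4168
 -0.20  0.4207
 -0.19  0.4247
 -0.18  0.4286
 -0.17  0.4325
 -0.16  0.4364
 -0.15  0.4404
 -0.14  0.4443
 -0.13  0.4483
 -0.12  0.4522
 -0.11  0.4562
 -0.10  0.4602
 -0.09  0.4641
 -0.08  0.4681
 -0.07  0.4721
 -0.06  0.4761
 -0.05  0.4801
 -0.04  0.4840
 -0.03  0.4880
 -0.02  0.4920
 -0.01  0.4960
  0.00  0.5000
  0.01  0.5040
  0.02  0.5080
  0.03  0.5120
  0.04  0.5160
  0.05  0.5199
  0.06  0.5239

σ√T = 0.24 × 1.0000 = 0.2400
ln(S/K) + (r + σ²/2)T = ln(438/453) + (0.056 + 0.24²/2)·1 = -0.0337 + 0.0848 = 0.0511
d₁ = 0.0511 / 0.2400 = 0.2130 → 0.21
d₂ = d₁ − σ√T = 0.2130 − 0.2400 = -0.0270 → -0.03
exp(−rT) = exp(−0.056·1) = 0.9455
N(−d₂) = N(0.03) = 0.5120;  N(−d₁) = N(-0.21) = 0.4168
P = 453·0.9455·0.5120 − 438·0.4168 = 219.2955 − 182.5584 = 36.7371

$36.74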